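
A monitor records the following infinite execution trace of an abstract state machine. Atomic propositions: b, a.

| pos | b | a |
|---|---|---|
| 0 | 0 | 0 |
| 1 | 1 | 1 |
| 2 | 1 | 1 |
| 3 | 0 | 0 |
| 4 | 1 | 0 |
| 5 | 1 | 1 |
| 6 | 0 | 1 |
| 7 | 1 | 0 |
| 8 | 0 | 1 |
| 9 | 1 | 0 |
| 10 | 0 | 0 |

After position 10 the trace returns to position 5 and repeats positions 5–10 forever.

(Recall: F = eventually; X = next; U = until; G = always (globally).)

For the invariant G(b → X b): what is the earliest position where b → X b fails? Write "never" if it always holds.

2

Check b → X b at each position in order: 0 ✓, 1 ✓.
At position 2 the labels are {a, b} and the next position 3 has {}, so b → X b is false there. This is the first violation.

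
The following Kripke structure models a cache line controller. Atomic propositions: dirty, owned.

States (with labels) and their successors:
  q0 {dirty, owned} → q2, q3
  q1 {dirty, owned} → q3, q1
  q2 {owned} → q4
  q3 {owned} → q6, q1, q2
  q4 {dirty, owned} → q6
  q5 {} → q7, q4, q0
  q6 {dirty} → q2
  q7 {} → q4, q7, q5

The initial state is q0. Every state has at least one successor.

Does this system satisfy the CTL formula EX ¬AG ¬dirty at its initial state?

Satisfied

States satisfying ¬AG ¬dirty: {q0, q1, q2, q3, q4, q5, q6, q7}.
States satisfying EX ¬AG ¬dirty: {q0, q1, q2, q3, q4, q5, q6, q7}.
q0 ∈ Sat(EX ¬AG ¬dirty).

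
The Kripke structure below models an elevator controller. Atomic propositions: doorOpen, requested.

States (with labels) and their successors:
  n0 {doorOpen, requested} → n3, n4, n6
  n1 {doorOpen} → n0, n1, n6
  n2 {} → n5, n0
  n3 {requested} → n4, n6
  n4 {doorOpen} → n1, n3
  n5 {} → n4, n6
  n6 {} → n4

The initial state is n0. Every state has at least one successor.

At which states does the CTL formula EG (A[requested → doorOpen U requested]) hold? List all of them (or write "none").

States satisfying A[requested → doorOpen U requested]: {n0, n3}.
States satisfying EG (A[requested → doorOpen U requested]): ∅.

none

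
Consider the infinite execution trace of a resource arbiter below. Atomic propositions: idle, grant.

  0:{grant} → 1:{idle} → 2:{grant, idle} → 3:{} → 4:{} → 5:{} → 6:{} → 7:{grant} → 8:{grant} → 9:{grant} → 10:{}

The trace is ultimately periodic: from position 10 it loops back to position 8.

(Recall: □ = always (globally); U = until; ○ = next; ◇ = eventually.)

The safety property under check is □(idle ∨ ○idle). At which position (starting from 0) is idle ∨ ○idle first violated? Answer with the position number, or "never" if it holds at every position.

3

Check idle ∨ ○idle at each position in order: 0 ✓, 1 ✓, 2 ✓.
At position 3 the labels are {} and the next position 4 has {}, so idle ∨ ○idle is false there. This is the first violation.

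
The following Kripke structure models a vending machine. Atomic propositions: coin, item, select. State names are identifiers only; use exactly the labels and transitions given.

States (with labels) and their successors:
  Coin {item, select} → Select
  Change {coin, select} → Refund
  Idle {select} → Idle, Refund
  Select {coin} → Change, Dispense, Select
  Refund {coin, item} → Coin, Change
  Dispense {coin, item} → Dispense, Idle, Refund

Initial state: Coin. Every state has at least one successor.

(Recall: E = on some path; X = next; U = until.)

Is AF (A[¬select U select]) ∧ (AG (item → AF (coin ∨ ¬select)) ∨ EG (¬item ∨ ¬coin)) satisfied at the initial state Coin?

Yes

States satisfying A[¬select U select]: {Coin, Change, Idle, Refund}.
States satisfying AF (A[¬select U select]): {Coin, Change, Idle, Refund}.
States satisfying item → AF (coin ∨ ¬select): {Coin, Change, Idle, Select, Refund, Dispense}.
States satisfying AG (item → AF (coin ∨ ¬select)): {Coin, Change, Idle, Select, Refund, Dispense}.
States satisfying ¬item ∨ ¬coin: {Coin, Change, Idle, Select}.
States satisfying EG (¬item ∨ ¬coin): {Coin, Idle, Select}.
States satisfying AF (A[¬select U select]) ∧ (AG (item → AF (coin ∨ ¬select)) ∨ EG (¬item ∨ ¬coin)): {Coin, Change, Idle, Refund}.
Coin ∈ Sat(AF (A[¬select U select]) ∧ (AG (item → AF (coin ∨ ¬select)) ∨ EG (¬item ∨ ¬coin))).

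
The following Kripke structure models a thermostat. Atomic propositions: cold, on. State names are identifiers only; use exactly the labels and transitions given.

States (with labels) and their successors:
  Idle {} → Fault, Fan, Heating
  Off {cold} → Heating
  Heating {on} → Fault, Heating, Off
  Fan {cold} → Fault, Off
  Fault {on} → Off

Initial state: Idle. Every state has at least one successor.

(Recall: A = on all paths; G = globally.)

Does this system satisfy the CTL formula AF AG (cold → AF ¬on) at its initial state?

States satisfying AG (cold → AF ¬on): {Idle, Off, Heating, Fan, Fault}.
States satisfying AF AG (cold → AF ¬on): {Idle, Off, Heating, Fan, Fault}.
Idle ∈ Sat(AF AG (cold → AF ¬on)).

Yes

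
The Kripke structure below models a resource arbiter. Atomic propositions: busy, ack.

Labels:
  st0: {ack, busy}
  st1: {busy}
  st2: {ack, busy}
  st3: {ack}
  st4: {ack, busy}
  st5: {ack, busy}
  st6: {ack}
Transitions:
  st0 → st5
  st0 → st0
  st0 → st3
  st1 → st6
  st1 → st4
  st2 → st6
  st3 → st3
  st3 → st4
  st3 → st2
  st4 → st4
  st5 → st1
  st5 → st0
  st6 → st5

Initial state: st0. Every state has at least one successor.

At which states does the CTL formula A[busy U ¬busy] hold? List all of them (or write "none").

States satisfying busy: {st0, st1, st2, st4, st5}.
States satisfying ¬busy: {st3, st6}.
States satisfying A[busy U ¬busy]: {st2, st3, st6}.

{st2, st3, st6}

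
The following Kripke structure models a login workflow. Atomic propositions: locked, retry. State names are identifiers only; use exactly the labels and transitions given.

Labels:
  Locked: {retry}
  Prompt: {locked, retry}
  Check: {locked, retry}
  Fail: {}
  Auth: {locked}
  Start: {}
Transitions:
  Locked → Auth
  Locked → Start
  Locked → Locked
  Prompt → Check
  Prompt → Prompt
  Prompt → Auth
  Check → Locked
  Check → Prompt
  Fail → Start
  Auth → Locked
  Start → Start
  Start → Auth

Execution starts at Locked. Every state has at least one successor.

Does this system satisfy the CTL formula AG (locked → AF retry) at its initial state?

Yes

States satisfying locked → AF retry: {Locked, Prompt, Check, Fail, Auth, Start}.
States satisfying AG (locked → AF retry): {Locked, Prompt, Check, Fail, Auth, Start}.
Every state reachable from Locked satisfies locked → AF retry.
Locked ∈ Sat(AG (locked → AF retry)).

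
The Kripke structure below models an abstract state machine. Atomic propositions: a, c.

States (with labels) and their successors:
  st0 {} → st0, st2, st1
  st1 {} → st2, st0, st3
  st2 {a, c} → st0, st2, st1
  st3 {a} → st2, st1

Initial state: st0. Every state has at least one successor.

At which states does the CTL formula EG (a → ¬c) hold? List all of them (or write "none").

{st0, st1, st3}

States satisfying a → ¬c: {st0, st1, st3}.
States satisfying EG (a → ¬c): {st0, st1, st3}.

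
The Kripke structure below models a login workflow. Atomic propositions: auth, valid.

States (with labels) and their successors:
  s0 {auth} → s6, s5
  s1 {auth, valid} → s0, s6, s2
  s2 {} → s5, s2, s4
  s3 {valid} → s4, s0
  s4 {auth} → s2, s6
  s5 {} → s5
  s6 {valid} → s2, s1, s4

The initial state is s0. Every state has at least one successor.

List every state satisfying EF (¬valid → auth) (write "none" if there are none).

{s0, s1, s2, s3, s4, s6}

States satisfying ¬valid → auth: {s0, s1, s3, s4, s6}.
States satisfying EF (¬valid → auth): {s0, s1, s2, s3, s4, s6}.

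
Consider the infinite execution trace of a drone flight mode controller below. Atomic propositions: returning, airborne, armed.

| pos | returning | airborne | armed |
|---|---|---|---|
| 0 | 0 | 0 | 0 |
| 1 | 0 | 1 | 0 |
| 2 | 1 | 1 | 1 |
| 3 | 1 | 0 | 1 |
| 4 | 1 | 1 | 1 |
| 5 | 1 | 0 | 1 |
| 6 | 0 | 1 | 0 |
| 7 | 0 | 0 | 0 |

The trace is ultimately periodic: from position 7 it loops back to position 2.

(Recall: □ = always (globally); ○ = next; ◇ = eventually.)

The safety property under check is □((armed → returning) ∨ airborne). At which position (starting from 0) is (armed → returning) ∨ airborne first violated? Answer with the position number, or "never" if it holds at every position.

never

(armed → returning) ∨ airborne holds at every position 0..7, and those are all the positions the trace ever visits, so the invariant □((armed → returning) ∨ airborne) is never violated.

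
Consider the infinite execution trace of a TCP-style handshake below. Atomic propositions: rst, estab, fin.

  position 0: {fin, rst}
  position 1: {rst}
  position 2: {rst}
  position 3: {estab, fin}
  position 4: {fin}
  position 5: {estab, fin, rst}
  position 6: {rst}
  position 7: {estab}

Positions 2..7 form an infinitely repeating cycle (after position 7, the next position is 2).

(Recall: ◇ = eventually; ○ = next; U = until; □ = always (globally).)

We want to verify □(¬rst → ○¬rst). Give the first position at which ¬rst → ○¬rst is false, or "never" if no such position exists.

4

Check ¬rst → ○¬rst at each position in order: 0 ✓, 1 ✓, 2 ✓, 3 ✓.
At position 4 the labels are {fin} and the next position 5 has {estab, fin, rst}, so ¬rst → ○¬rst is false there. This is the first violation.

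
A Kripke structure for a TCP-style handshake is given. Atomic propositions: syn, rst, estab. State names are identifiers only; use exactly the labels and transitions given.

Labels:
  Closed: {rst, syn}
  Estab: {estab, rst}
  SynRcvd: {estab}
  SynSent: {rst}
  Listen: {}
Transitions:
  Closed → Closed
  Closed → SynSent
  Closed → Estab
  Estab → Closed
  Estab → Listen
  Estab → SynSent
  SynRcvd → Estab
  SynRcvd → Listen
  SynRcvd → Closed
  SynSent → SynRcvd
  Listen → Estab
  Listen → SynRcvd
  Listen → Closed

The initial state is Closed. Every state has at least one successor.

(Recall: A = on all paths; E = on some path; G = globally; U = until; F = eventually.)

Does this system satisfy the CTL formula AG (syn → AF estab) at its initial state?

No

States satisfying syn → AF estab: {Estab, SynRcvd, SynSent, Listen}.
States satisfying AG (syn → AF estab): ∅.
Closed is reachable from Closed and violates syn → AF estab, so AG fails at Closed.
Closed ∉ Sat(AG (syn → AF estab)).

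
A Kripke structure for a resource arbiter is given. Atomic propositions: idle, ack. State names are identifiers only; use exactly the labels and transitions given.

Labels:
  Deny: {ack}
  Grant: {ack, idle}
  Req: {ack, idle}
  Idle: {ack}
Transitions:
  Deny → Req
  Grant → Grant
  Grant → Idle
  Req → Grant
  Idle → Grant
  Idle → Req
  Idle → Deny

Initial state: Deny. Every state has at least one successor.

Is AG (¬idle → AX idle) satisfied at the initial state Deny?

Does not hold

States satisfying ¬idle → AX idle: {Deny, Grant, Req}.
States satisfying AG (¬idle → AX idle): ∅.
Idle is reachable from Deny and violates ¬idle → AX idle, so AG fails at Deny.
Deny ∉ Sat(AG (¬idle → AX idle)).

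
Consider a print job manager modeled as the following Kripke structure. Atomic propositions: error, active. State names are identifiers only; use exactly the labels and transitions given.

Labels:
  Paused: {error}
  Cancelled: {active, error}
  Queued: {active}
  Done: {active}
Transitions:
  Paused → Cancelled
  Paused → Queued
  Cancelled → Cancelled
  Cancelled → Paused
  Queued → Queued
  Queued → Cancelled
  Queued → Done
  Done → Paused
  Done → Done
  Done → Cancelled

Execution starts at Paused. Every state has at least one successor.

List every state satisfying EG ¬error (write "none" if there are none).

{Queued, Done}

States satisfying ¬error: {Queued, Done}.
States satisfying EG ¬error: {Queued, Done}.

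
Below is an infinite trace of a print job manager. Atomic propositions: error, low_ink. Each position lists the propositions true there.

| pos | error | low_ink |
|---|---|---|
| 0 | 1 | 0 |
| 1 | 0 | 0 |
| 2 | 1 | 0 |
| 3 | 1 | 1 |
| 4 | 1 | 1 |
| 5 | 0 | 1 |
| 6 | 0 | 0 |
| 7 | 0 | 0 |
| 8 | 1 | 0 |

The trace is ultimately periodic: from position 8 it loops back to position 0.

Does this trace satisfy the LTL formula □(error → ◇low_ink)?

error → ◇low_ink holds at every position 0..8, and those are all positions ever visited, so □(error → ◇low_ink) holds.
Positions where error holds: 0, 2, 3, 4, 8.
Check ◇low_ink at each: 0→ok, 2→ok, 3→ok, 4→ok, 8→ok.

Yes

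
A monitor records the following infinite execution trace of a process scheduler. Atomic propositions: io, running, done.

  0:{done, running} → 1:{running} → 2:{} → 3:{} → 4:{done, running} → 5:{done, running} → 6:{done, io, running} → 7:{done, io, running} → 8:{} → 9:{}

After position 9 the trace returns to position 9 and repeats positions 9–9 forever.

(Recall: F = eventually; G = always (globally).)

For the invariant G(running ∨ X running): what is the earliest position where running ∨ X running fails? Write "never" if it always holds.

2

Check running ∨ X running at each position in order: 0 ✓, 1 ✓.
At position 2 the labels are {} and the next position 3 has {}, so running ∨ X running is false there. This is the first violation.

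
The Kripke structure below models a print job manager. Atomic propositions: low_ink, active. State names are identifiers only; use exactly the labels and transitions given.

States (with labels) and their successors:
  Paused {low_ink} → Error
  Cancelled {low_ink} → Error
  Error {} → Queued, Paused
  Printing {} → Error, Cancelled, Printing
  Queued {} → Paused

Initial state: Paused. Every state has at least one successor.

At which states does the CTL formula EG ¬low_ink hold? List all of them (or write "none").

States satisfying ¬low_ink: {Error, Printing, Queued}.
States satisfying EG ¬low_ink: {Printing}.

{Printing}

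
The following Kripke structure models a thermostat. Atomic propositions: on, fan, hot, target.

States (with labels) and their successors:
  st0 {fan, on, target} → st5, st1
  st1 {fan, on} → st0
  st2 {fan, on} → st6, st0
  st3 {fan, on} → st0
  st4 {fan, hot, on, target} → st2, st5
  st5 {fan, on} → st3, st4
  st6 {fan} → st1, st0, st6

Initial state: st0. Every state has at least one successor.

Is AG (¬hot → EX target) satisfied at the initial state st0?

States satisfying ¬hot → EX target: {st1, st2, st3, st4, st5, st6}.
States satisfying AG (¬hot → EX target): ∅.
st0 is reachable from st0 and violates ¬hot → EX target, so AG fails at st0.
st0 ∉ Sat(AG (¬hot → EX target)).

No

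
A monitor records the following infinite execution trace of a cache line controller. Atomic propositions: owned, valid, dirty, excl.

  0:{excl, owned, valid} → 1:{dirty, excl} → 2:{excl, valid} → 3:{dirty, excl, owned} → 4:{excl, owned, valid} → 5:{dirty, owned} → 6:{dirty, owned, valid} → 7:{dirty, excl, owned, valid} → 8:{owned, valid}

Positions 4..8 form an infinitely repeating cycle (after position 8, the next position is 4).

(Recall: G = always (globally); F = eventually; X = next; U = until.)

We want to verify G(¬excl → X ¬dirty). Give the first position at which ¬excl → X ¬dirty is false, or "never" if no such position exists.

5

Check ¬excl → X ¬dirty at each position in order: 0 ✓, 1 ✓, 2 ✓, 3 ✓, 4 ✓.
At position 5 the labels are {dirty, owned} and the next position 6 has {dirty, owned, valid}, so ¬excl → X ¬dirty is false there. This is the first violation.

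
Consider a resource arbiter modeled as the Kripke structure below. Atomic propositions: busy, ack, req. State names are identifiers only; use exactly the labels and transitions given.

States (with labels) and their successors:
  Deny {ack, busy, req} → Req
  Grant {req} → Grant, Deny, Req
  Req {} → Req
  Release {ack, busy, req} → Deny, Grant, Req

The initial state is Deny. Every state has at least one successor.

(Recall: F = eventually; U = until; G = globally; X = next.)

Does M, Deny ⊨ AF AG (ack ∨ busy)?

States satisfying AG (ack ∨ busy): ∅.
States satisfying AF AG (ack ∨ busy): ∅.
There is a path from Deny along which AG (ack ∨ busy) never holds.
Deny ∉ Sat(AF AG (ack ∨ busy)).

No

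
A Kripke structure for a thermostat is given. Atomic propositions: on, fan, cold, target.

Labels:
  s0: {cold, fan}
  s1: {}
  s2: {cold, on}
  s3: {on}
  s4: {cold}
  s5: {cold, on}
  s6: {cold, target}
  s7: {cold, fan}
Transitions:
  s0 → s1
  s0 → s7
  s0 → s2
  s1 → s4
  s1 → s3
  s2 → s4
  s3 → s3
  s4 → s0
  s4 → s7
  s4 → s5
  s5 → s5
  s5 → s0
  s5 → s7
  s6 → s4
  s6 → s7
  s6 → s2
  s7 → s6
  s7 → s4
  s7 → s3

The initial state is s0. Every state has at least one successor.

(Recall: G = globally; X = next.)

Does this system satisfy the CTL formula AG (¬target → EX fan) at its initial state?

Violated

States satisfying ¬target → EX fan: {s0, s4, s5, s6}.
States satisfying AG (¬target → EX fan): ∅.
s1 is reachable from s0 and violates ¬target → EX fan, so AG fails at s0.
s0 ∉ Sat(AG (¬target → EX fan)).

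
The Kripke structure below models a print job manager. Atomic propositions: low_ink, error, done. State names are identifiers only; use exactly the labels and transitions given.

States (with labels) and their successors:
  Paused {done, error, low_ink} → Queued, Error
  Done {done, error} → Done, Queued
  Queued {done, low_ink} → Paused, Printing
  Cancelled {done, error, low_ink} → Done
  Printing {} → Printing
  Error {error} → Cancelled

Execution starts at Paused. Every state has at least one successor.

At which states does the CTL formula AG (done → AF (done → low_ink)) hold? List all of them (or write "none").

{Printing}

States satisfying done → AF (done → low_ink): {Paused, Queued, Cancelled, Printing, Error}.
States satisfying AG (done → AF (done → low_ink)): {Printing}.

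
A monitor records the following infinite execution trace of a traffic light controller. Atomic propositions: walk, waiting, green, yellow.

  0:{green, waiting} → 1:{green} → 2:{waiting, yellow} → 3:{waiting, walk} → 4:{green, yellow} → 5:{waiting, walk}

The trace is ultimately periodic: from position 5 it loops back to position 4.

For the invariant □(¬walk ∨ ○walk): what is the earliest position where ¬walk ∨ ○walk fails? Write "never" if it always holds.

3

Check ¬walk ∨ ○walk at each position in order: 0 ✓, 1 ✓, 2 ✓.
At position 3 the labels are {waiting, walk} and the next position 4 has {green, yellow}, so ¬walk ∨ ○walk is false there. This is the first violation.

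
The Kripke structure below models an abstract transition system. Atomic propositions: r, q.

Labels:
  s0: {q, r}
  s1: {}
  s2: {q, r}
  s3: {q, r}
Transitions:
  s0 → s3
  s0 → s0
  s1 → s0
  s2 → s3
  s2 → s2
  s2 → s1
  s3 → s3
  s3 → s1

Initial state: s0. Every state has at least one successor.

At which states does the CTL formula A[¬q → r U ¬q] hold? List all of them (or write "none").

States satisfying ¬q → r: {s0, s2, s3}.
States satisfying ¬q: {s1}.
States satisfying A[¬q → r U ¬q]: {s1}.

{s1}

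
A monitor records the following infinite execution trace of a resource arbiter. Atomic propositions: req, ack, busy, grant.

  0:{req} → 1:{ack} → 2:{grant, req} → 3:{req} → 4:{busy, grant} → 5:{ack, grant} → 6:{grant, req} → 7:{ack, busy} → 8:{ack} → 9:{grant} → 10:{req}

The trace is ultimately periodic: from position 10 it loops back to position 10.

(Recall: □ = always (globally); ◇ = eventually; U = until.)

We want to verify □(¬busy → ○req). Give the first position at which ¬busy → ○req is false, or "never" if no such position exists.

0

At position 0 the labels are {req} and the next position 1 has {ack}, so ¬busy → ○req is false there. This is the first violation.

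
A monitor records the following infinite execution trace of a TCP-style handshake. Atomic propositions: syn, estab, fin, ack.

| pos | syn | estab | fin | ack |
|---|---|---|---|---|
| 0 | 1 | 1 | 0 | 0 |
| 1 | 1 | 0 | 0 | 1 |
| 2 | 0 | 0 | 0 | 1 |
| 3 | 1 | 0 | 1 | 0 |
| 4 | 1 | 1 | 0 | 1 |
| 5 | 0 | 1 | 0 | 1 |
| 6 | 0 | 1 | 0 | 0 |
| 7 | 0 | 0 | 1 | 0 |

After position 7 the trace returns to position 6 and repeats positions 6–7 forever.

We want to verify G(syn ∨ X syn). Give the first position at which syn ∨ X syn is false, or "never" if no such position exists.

Check syn ∨ X syn at each position in order: 0 ✓, 1 ✓, 2 ✓, 3 ✓, 4 ✓.
At position 5 the labels are {ack, estab} and the next position 6 has {estab}, so syn ∨ X syn is false there. This is the first violation.

5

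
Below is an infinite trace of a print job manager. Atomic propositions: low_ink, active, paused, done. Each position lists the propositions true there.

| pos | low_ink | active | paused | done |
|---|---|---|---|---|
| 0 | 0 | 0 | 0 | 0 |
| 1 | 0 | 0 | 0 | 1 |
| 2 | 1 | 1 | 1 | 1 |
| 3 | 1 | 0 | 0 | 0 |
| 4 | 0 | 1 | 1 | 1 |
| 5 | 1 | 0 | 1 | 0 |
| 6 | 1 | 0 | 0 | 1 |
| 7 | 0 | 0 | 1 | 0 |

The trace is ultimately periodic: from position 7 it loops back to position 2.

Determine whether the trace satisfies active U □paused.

Does not hold

Walking from position 0: at position 0, □paused has not yet held and active fails, so active U □paused is false.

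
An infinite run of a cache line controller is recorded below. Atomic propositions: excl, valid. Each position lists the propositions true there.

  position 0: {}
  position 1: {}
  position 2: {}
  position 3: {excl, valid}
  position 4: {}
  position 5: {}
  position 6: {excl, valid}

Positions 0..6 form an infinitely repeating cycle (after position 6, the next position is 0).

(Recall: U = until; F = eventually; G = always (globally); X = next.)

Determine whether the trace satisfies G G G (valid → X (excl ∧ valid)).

G G (valid → X (excl ∧ valid)) must hold at every position from 0 onward. It fails at position 0, so G G G (valid → X (excl ∧ valid)) is false.

No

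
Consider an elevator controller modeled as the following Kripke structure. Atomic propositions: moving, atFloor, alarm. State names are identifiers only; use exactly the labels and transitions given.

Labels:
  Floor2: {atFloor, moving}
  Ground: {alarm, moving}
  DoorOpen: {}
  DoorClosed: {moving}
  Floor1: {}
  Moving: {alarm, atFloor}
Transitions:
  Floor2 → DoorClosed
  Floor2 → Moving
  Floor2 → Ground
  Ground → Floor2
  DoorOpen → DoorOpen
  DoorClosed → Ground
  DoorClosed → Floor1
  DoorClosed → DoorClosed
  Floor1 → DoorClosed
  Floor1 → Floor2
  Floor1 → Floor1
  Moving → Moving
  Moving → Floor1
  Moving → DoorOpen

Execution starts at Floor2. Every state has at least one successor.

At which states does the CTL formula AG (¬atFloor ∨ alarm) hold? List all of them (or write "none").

States satisfying ¬atFloor ∨ alarm: {Ground, DoorOpen, DoorClosed, Floor1, Moving}.
States satisfying AG (¬atFloor ∨ alarm): {DoorOpen}.

{DoorOpen}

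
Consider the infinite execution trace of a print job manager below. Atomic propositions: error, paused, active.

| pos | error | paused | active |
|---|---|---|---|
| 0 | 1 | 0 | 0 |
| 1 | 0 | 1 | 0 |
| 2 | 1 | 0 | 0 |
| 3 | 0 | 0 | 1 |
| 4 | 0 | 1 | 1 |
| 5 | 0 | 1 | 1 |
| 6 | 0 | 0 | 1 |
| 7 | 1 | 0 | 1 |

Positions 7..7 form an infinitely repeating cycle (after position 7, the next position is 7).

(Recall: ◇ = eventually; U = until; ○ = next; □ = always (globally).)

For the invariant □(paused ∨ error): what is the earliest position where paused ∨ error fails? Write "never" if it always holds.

Check paused ∨ error at each position in order: 0 ✓, 1 ✓, 2 ✓.
At position 3 the labels are {active}, so paused ∨ error is false there. This is the first violation.

3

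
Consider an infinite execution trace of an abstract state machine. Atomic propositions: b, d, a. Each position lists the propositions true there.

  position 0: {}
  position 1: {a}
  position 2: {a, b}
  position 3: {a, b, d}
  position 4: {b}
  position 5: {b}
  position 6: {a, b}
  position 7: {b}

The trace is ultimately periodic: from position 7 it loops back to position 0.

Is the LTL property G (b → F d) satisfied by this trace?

b → F d holds at every position 0..7, and those are all positions ever visited, so G (b → F d) holds.
Positions where b holds: 2, 3, 4, 5, 6, 7.
Check F d at each: 2→ok, 3→ok, 4→ok, 5→ok, 6→ok, 7→ok.

Yes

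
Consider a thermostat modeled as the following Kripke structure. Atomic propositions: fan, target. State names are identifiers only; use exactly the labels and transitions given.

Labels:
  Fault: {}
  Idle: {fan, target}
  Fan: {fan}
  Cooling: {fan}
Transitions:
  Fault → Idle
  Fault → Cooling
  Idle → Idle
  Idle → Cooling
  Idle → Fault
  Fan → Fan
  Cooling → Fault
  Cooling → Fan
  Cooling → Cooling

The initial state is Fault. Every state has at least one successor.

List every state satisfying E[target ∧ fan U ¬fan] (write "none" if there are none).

States satisfying target ∧ fan: {Idle}.
States satisfying ¬fan: {Fault}.
States satisfying E[target ∧ fan U ¬fan]: {Fault, Idle}.

{Fault, Idle}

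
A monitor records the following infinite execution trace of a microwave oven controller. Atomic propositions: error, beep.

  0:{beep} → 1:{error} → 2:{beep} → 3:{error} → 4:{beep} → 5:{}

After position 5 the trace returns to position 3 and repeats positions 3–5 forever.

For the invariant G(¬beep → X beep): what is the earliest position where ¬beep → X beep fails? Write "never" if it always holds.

5

Check ¬beep → X beep at each position in order: 0 ✓, 1 ✓, 2 ✓, 3 ✓, 4 ✓.
At position 5 the labels are {} and the next position 3 has {error}, so ¬beep → X beep is false there. This is the first violation.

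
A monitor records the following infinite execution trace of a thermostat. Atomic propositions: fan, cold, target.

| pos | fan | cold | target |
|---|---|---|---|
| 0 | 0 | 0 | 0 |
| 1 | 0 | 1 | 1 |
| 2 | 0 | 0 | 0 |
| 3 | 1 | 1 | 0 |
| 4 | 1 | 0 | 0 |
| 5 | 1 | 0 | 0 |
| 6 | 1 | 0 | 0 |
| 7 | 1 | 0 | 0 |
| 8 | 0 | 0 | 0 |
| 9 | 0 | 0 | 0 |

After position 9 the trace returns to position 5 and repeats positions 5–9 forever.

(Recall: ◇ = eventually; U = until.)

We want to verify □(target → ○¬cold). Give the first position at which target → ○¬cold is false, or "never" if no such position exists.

target → ○¬cold holds at every position 0..9, and those are all the positions the trace ever visits, so the invariant □(target → ○¬cold) is never violated.

never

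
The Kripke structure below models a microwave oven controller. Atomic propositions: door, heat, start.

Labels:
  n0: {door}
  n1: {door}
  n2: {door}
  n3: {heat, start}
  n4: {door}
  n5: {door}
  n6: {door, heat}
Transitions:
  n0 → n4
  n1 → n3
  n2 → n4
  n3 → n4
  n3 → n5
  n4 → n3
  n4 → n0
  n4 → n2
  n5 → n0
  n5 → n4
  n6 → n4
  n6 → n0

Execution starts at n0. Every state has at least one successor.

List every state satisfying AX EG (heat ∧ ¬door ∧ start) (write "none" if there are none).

States satisfying EG (heat ∧ ¬door ∧ start): ∅.
States satisfying AX EG (heat ∧ ¬door ∧ start): ∅.

none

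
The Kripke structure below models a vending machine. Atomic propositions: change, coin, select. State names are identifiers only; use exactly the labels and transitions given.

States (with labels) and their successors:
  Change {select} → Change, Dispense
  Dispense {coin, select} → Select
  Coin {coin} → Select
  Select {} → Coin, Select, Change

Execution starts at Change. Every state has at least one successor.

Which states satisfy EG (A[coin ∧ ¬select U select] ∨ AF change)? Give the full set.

States satisfying A[coin ∧ ¬select U select] ∨ AF change: {Change, Dispense}.
States satisfying EG (A[coin ∧ ¬select U select] ∨ AF change): {Change}.

{Change}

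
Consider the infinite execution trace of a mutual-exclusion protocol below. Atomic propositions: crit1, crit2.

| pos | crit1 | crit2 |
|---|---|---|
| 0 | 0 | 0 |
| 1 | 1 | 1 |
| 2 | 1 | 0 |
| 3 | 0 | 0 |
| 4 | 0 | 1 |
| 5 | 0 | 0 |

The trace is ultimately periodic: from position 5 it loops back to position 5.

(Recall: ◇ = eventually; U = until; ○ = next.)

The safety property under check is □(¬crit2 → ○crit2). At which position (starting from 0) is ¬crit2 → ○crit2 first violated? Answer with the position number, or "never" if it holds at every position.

Check ¬crit2 → ○crit2 at each position in order: 0 ✓, 1 ✓.
At position 2 the labels are {crit1} and the next position 3 has {}, so ¬crit2 → ○crit2 is false there. This is the first violation.

2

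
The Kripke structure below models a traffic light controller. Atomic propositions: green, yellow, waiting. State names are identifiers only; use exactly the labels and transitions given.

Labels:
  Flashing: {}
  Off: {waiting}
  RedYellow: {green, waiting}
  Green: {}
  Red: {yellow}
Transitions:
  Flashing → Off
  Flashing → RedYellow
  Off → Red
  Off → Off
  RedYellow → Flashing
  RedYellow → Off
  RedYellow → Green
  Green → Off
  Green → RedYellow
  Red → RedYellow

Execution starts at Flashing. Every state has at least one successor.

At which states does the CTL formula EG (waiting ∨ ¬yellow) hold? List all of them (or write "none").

States satisfying waiting ∨ ¬yellow: {Flashing, Off, RedYellow, Green}.
States satisfying EG (waiting ∨ ¬yellow): {Flashing, Off, RedYellow, Green}.

{Flashing, Off, RedYellow, Green}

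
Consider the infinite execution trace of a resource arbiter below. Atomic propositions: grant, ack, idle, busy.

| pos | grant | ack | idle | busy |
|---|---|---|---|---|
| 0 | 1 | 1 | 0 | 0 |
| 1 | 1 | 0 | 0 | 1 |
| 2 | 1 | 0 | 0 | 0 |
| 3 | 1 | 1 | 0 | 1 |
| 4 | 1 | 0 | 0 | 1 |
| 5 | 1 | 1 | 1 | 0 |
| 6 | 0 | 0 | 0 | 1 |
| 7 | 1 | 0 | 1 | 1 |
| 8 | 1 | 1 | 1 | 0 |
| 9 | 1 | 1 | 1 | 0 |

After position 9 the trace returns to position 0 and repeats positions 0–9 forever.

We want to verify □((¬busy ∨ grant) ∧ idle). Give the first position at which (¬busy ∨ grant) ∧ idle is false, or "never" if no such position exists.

At position 0 the labels are {ack, grant}, so (¬busy ∨ grant) ∧ idle is false there. This is the first violation.

0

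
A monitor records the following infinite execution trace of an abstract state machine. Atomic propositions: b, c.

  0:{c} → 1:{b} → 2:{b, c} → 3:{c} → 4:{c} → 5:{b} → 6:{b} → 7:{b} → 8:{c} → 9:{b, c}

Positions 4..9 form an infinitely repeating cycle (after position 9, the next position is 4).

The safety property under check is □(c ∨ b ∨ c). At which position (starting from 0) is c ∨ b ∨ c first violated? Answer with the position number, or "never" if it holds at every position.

never

c ∨ b ∨ c holds at every position 0..9, and those are all the positions the trace ever visits, so the invariant □(c ∨ b ∨ c) is never violated.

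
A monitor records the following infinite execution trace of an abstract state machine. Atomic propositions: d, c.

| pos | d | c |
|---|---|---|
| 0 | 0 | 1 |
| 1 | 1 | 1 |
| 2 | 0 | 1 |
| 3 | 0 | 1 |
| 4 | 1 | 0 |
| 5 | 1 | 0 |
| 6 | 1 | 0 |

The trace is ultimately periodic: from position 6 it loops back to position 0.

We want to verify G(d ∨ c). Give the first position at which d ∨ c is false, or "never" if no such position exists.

d ∨ c holds at every position 0..6, and those are all the positions the trace ever visits, so the invariant G(d ∨ c) is never violated.

never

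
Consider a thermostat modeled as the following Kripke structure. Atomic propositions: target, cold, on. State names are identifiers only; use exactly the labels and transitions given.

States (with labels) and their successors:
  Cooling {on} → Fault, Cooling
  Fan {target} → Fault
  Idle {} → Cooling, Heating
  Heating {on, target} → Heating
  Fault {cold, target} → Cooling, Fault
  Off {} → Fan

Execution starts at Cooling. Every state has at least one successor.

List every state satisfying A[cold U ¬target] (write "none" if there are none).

States satisfying cold: {Fault}.
States satisfying ¬target: {Cooling, Idle, Off}.
States satisfying A[cold U ¬target]: {Cooling, Idle, Off}.

{Cooling, Idle, Off}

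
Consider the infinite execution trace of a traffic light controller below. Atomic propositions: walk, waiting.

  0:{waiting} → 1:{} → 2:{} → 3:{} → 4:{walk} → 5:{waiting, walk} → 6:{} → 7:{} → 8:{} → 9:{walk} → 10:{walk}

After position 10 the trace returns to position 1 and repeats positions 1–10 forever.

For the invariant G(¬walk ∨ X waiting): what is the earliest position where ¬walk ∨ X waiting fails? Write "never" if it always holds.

Check ¬walk ∨ X waiting at each position in order: 0 ✓, 1 ✓, 2 ✓, 3 ✓, 4 ✓.
At position 5 the labels are {waiting, walk} and the next position 6 has {}, so ¬walk ∨ X waiting is false there. This is the first violation.

5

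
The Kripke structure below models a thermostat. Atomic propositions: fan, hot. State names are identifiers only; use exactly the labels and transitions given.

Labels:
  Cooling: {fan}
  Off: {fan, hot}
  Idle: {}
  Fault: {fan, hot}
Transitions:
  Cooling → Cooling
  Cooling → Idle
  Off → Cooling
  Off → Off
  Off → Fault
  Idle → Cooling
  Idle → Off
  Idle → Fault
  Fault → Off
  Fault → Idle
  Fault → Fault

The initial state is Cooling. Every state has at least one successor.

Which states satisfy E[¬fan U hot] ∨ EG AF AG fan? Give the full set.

{Off, Idle, Fault}

States satisfying ¬fan: {Idle}.
States satisfying hot: {Off, Fault}.
States satisfying E[¬fan U hot]: {Off, Idle, Fault}.
States satisfying AF AG fan: ∅.
States satisfying EG AF AG fan: ∅.
States satisfying E[¬fan U hot] ∨ EG AF AG fan: {Off, Idle, Fault}.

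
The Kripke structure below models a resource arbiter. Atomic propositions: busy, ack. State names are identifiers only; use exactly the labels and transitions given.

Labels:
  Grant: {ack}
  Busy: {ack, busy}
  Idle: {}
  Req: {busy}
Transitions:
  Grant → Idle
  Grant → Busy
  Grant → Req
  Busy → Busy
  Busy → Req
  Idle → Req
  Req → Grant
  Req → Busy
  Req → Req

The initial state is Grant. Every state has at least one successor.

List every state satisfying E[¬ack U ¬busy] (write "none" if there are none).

States satisfying ¬ack: {Idle, Req}.
States satisfying ¬busy: {Grant, Idle}.
States satisfying E[¬ack U ¬busy]: {Grant, Idle, Req}.

{Grant, Idle, Req}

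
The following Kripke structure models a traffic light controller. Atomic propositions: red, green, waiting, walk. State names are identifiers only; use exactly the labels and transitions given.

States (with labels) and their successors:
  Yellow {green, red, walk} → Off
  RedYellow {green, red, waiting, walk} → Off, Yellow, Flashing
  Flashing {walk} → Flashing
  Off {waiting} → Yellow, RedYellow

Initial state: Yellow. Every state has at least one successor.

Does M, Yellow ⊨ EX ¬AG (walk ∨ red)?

Holds

States satisfying ¬AG (walk ∨ red): {Yellow, RedYellow, Off}.
States satisfying EX ¬AG (walk ∨ red): {Yellow, RedYellow, Off}.
Yellow ∈ Sat(EX ¬AG (walk ∨ red)).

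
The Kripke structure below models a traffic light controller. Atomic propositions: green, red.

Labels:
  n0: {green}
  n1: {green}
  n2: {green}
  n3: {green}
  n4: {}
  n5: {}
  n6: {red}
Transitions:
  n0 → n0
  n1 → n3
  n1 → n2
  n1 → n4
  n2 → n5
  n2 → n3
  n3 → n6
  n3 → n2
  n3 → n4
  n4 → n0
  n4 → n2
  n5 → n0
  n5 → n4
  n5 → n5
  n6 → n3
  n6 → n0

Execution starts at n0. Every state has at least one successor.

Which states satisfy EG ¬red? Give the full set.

States satisfying ¬red: {n0, n1, n2, n3, n4, n5}.
States satisfying EG ¬red: {n0, n1, n2, n3, n4, n5}.

{n0, n1, n2, n3, n4, n5}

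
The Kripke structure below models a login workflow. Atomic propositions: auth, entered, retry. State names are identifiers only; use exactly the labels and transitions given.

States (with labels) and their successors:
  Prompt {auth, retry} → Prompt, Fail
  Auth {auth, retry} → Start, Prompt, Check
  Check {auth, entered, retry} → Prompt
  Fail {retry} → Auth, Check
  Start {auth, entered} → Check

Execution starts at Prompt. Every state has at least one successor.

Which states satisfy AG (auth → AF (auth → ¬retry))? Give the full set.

States satisfying auth → AF (auth → ¬retry): {Fail, Start}.
States satisfying AG (auth → AF (auth → ¬retry)): ∅.

none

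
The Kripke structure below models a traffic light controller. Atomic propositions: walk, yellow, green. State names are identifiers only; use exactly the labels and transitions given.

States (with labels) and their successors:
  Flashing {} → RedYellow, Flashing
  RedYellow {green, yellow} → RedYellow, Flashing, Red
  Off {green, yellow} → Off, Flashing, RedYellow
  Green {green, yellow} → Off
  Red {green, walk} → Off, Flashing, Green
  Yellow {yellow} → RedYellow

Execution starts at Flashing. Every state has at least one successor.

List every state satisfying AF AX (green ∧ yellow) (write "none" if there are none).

States satisfying AX (green ∧ yellow): {Green, Yellow}.
States satisfying AF AX (green ∧ yellow): {Green, Yellow}.

{Green, Yellow}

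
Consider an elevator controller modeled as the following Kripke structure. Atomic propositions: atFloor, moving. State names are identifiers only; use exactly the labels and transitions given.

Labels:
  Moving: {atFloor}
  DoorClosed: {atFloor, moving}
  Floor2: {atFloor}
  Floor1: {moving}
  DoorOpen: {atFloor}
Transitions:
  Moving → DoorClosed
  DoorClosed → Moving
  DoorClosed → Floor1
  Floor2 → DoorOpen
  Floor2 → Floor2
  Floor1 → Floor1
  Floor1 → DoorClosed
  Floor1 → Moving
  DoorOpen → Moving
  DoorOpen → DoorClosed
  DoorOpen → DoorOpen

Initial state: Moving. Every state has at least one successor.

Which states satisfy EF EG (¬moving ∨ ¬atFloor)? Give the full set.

{Moving, DoorClosed, Floor2, Floor1, DoorOpen}

States satisfying EG (¬moving ∨ ¬atFloor): {Floor2, Floor1, DoorOpen}.
States satisfying EF EG (¬moving ∨ ¬atFloor): {Moving, DoorClosed, Floor2, Floor1, DoorOpen}.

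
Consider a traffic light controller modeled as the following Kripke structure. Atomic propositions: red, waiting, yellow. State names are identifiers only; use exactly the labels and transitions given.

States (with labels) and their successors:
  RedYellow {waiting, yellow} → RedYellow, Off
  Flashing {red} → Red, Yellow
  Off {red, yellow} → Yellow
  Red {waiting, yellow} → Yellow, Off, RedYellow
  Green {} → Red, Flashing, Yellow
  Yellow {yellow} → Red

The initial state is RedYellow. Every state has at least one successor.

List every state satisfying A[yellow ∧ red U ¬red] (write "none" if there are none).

States satisfying yellow ∧ red: {Off}.
States satisfying ¬red: {RedYellow, Red, Green, Yellow}.
States satisfying A[yellow ∧ red U ¬red]: {RedYellow, Off, Red, Green, Yellow}.

{RedYellow, Off, Red, Green, Yellow}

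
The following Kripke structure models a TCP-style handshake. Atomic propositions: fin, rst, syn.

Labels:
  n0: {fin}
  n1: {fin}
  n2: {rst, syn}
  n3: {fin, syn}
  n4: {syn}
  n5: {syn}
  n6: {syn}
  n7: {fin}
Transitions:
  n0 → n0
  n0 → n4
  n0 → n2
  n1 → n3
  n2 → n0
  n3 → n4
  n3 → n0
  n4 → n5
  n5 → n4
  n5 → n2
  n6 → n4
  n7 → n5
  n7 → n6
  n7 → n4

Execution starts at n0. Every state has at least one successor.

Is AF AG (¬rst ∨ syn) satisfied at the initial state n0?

Satisfied

States satisfying AG (¬rst ∨ syn): {n0, n1, n2, n3, n4, n5, n6, n7}.
States satisfying AF AG (¬rst ∨ syn): {n0, n1, n2, n3, n4, n5, n6, n7}.
n0 ∈ Sat(AF AG (¬rst ∨ syn)).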